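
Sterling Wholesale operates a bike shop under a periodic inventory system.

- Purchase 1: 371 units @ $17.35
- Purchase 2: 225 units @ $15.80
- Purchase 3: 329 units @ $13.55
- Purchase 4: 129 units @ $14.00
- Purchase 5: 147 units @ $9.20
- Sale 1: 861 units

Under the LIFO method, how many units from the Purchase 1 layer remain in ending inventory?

340

Sale 1 (861) [LIFO — newest first]: 147 @ $9.20 + 129 @ $14.00 + 329 @ $13.55 + 225 @ $15.80 + 31 @ $17.35 = $11,709.20
Ending inventory: 340 @ $17.35 = $5,899.00
Check: goods available $17,608.20 = COGS $11,709.20 + ending $5,899.00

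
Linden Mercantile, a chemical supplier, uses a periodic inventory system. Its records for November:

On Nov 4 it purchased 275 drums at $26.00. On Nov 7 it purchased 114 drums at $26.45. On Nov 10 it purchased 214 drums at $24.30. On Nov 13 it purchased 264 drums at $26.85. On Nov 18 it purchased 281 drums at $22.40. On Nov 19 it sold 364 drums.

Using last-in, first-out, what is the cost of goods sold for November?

Nov 19, 364 sold [LIFO — newest first]: 281 @ $22.40 + 83 @ $26.85 = $8,522.95
Ending inventory: 275 @ $26.00 + 114 @ $26.45 + 214 @ $24.30 + 181 @ $26.85 = $20,225.35

COGS = $8,522.95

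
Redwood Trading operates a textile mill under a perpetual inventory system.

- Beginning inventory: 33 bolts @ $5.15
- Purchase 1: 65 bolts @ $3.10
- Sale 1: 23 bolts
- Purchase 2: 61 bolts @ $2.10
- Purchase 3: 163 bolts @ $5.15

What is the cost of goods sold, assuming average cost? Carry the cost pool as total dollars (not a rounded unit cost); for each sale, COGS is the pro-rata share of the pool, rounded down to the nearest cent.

COGS = $87.17

After Beginning: 33 on hand, pool $169.95 (≈ $5.1500 each)
After Purchase 1: 98 on hand, pool $371.45 (≈ $3.7903 each)
Sale 1, sell 23: 23/98 × $371.45 → $87.17
After Purchase 2: 136 on hand, pool $412.38 (≈ $3.0322 each)
After Purchase 3: 299 on hand, pool $1,251.83 (≈ $4.1867 each)
Ending inventory (cost pool remaining) = $1,251.83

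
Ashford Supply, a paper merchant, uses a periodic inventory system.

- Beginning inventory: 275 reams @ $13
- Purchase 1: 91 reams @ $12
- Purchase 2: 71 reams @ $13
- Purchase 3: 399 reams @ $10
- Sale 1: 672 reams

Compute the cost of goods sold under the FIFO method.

COGS = $7,940

Sale 1 (672) [FIFO — oldest first]: 275 @ $13 + 91 @ $12 + 71 @ $13 + 235 @ $10 = $7,940
Ending inventory: 164 @ $10 = $1,640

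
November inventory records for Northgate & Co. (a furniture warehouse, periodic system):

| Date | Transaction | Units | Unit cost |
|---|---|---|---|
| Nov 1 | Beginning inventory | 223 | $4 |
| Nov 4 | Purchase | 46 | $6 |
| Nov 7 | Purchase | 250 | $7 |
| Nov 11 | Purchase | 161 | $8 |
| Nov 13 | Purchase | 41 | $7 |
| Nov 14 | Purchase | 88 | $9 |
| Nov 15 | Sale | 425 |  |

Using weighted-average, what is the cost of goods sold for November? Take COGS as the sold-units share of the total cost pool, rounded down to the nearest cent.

Nov 15, sell 425: 425/809 × $5,285.00 → $2,776.42
Ending inventory (cost pool remaining) = $2,508.58

COGS = $2,776.42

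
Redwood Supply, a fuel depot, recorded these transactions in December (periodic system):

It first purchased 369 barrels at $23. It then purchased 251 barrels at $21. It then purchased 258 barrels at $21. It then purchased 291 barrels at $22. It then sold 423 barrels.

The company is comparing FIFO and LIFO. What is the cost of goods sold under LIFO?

FIFO COGS: 369 @ $23 + 54 @ $21 = $9,621
LIFO COGS: 291 @ $22 + 132 @ $21 = $9,174

COGS = $9,174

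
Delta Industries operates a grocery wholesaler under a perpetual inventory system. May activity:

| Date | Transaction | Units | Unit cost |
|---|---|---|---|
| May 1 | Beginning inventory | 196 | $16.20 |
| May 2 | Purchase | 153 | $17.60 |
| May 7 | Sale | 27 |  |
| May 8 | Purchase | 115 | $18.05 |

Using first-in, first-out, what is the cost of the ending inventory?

May 7, 27 sold [FIFO — oldest first]: 27 @ $16.20 = $437.40
Ending inventory: 169 @ $16.20 + 153 @ $17.60 + 115 @ $18.05 = $7,506.35

Ending inventory = $7,506.35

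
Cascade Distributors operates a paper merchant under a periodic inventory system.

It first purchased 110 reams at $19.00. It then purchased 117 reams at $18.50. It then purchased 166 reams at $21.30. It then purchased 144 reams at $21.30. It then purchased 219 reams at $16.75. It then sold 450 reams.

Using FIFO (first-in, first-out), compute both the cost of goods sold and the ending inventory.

Sale 1 (450) [FIFO — oldest first]: 110 @ $19.00 + 117 @ $18.50 + 166 @ $21.30 + 57 @ $21.30 = $9,004.40
Ending inventory: 87 @ $21.30 + 219 @ $16.75 = $5,521.35
Check: goods available $14,525.75 = COGS $9,004.40 + ending $5,521.35

COGS = $9,004.40; ending inventory = $5,521.35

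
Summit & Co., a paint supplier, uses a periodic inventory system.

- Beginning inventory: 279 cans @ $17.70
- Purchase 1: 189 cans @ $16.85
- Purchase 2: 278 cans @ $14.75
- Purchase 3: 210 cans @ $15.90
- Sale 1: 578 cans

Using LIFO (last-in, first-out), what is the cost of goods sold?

COGS = $8,956.00

Sale 1 (578) [LIFO — newest first]: 210 @ $15.90 + 278 @ $14.75 + 90 @ $16.85 = $8,956.00
Ending inventory: 279 @ $17.70 + 99 @ $16.85 = $6,606.45
Check: goods available $15,562.45 = COGS $8,956.00 + ending $6,606.45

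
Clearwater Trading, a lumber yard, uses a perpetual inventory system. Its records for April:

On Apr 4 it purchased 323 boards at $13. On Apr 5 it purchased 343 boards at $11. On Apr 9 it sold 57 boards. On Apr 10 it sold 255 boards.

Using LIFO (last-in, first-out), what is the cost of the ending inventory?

Apr 9, 57 sold [LIFO — newest first]: 57 @ $11 = $627
Apr 10, 255 sold [LIFO — newest first]: 255 @ $11 = $2,805
Total COGS = $627 + $2,805 = $3,432
Ending inventory: 323 @ $13 + 31 @ $11 = $4,540

Ending inventory = $4,540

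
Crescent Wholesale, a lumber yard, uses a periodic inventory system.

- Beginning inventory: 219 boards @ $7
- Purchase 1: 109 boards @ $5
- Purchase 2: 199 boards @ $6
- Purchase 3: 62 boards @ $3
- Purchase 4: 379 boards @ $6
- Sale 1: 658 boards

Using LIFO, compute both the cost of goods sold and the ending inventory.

COGS = $3,744; ending inventory = $1,988

Sale 1 (658) [LIFO — newest first]: 379 @ $6 + 62 @ $3 + 199 @ $6 + 18 @ $5 = $3,744
Ending inventory: 219 @ $7 + 91 @ $5 = $1,988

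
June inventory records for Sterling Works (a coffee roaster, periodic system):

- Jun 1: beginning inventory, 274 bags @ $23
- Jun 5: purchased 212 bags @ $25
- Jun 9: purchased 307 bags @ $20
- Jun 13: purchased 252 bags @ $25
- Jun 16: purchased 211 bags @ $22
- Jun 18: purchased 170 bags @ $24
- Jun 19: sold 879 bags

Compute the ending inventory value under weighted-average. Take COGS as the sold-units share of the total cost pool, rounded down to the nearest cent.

Ending inventory = $12,567.96

Jun 19, sell 879: 879/1426 × $32,764.00 → $20,196.04
Ending inventory (cost pool remaining) = $12,567.96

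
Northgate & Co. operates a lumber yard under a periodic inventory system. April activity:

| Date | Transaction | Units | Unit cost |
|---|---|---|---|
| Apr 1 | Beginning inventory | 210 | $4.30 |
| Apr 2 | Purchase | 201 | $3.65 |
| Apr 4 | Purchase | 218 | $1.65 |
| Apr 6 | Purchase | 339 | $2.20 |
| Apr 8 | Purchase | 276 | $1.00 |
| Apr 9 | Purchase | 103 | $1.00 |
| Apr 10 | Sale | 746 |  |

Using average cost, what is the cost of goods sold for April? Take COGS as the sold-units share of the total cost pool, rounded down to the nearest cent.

COGS = $1,728.56

Apr 10, sell 746: 746/1347 × $3,121.15 → $1,728.56
Ending inventory (cost pool remaining) = $1,392.59
Check: goods available $3,121.15 = COGS $1,728.56 + ending $1,392.59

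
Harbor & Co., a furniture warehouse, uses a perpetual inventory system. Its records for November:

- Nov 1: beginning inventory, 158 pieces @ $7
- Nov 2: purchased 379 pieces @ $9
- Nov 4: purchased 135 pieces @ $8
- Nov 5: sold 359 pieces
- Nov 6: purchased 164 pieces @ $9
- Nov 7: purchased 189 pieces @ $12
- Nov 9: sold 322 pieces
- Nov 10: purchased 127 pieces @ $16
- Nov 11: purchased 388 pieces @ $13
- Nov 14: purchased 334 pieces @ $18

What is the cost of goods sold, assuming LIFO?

Nov 5, 359 sold [LIFO — newest first]: 135 @ $8 + 224 @ $9 = $3,096
Nov 9, 322 sold [LIFO — newest first]: 189 @ $12 + 133 @ $9 = $3,465
Total COGS = $3,096 + $3,465 = $6,561
Ending inventory: 158 @ $7 + 155 @ $9 + 31 @ $9 + 127 @ $16 + 388 @ $13 + 334 @ $18 = $15,868

COGS = $6,561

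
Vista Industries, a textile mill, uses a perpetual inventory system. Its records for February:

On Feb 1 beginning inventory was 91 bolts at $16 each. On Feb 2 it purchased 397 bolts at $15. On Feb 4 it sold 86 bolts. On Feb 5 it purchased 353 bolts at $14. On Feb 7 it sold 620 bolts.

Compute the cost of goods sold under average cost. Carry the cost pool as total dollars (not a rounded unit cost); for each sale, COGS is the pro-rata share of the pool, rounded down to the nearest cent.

After Feb 1: 91 on hand, pool $1,456.00 (≈ $16.0000 each)
After Feb 2: 488 on hand, pool $7,411.00 (≈ $15.1865 each)
Feb 4, sell 86: 86/488 × $7,411.00 → $1,306.03
After Feb 5: 755 on hand, pool $11,046.97 (≈ $14.6317 each)
Feb 7, sell 620: 620/755 × $11,046.97 → $9,071.68
Total COGS = $1,306.03 + $9,071.68 = $10,377.71
Ending inventory (cost pool remaining) = $1,975.29

COGS = $10,377.71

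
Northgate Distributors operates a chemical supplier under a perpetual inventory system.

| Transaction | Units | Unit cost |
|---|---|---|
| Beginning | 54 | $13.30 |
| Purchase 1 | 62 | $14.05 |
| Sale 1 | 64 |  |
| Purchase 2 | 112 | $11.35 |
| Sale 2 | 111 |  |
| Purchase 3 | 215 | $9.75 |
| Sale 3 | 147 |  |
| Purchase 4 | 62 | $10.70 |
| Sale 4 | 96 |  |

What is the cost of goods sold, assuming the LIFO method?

COGS = $4,585.70

Sale 1 (64) [LIFO — newest first]: 62 @ $14.05 + 2 @ $13.30 = $897.70
Sale 2 (111) [LIFO — newest first]: 111 @ $11.35 = $1,259.85
Sale 3 (147) [LIFO — newest first]: 147 @ $9.75 = $1,433.25
Sale 4 (96) [LIFO — newest first]: 62 @ $10.70 + 34 @ $9.75 = $994.90
Total COGS = $897.70 + $1,259.85 + $1,433.25 + $994.90 = $4,585.70
Ending inventory: 52 @ $13.30 + 1 @ $11.35 + 34 @ $9.75 = $1,034.45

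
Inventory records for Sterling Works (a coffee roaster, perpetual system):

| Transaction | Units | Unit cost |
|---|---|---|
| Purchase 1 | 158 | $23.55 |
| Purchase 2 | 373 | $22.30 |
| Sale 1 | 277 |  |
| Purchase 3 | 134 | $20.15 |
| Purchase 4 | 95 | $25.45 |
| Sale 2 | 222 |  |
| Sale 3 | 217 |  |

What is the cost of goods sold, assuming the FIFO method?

Sale 1 (277) [FIFO — oldest first]: 158 @ $23.55 + 119 @ $22.30 = $6,374.60
Sale 2 (222) [FIFO — oldest first]: 222 @ $22.30 = $4,950.60
Sale 3 (217) [FIFO — oldest first]: 32 @ $22.30 + 134 @ $20.15 + 51 @ $25.45 = $4,711.65
Total COGS = $6,374.60 + $4,950.60 + $4,711.65 = $16,036.85
Ending inventory: 44 @ $25.45 = $1,119.80
Check: goods available $17,156.65 = COGS $16,036.85 + ending $1,119.80

COGS = $16,036.85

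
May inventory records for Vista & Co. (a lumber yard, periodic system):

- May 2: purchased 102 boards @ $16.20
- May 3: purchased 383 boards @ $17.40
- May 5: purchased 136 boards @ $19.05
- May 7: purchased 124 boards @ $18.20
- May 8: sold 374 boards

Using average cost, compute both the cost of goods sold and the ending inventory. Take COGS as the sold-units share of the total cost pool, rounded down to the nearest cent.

May 8, sell 374: 374/745 × $13,164.20 → $6,608.60
Ending inventory (cost pool remaining) = $6,555.60
Check: goods available $13,164.20 = COGS $6,608.60 + ending $6,555.60

COGS = $6,608.60; ending inventory = $6,555.60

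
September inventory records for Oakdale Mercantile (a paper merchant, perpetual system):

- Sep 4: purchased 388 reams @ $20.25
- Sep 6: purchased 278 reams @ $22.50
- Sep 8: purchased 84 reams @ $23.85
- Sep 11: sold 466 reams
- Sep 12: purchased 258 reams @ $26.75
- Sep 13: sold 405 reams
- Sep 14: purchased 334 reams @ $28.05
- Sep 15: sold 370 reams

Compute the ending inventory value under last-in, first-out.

Ending inventory = $2,045.25

Sep 11, 466 sold [LIFO — newest first]: 84 @ $23.85 + 278 @ $22.50 + 104 @ $20.25 = $10,364.40
Sep 13, 405 sold [LIFO — newest first]: 258 @ $26.75 + 147 @ $20.25 = $9,878.25
Sep 15, 370 sold [LIFO — newest first]: 334 @ $28.05 + 36 @ $20.25 = $10,097.70
Total COGS = $10,364.40 + $9,878.25 + $10,097.70 = $30,340.35
Ending inventory: 101 @ $20.25 = $2,045.25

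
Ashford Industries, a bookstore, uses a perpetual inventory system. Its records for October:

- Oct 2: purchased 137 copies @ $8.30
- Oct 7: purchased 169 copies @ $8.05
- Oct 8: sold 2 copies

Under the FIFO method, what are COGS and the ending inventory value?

Oct 8, 2 sold [FIFO — oldest first]: 2 @ $8.30 = $16.60
Ending inventory: 135 @ $8.30 + 169 @ $8.05 = $2,480.95

COGS = $16.60; ending inventory = $2,480.95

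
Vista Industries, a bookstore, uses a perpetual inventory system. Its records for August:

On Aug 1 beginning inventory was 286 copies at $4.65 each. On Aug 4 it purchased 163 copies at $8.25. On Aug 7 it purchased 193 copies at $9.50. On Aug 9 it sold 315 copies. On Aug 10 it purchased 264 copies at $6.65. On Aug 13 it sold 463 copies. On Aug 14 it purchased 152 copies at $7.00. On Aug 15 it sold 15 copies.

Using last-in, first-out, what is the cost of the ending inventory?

Ending inventory = $1,554.20

Aug 9, 315 sold [LIFO — newest first]: 193 @ $9.50 + 122 @ $8.25 = $2,840.00
Aug 13, 463 sold [LIFO — newest first]: 264 @ $6.65 + 41 @ $8.25 + 158 @ $4.65 = $2,828.55
Aug 15, 15 sold [LIFO — newest first]: 15 @ $7.00 = $105.00
Total COGS = $2,840.00 + $2,828.55 + $105.00 = $5,773.55
Ending inventory: 128 @ $4.65 + 137 @ $7.00 = $1,554.20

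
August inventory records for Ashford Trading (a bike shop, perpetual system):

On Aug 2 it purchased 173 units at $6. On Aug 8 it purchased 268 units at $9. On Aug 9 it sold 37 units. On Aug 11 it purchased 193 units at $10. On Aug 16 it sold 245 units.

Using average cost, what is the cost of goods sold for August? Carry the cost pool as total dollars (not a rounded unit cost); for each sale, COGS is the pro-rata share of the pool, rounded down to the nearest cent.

COGS = $2,378.53

After Aug 2: 173 on hand, pool $1,038.00 (≈ $6.0000 each)
After Aug 8: 441 on hand, pool $3,450.00 (≈ $7.8231 each)
Aug 9, sell 37: 37/441 × $3,450.00 → $289.45
After Aug 11: 597 on hand, pool $5,090.55 (≈ $8.5269 each)
Aug 16, sell 245: 245/597 × $5,090.55 → $2,089.08
Total COGS = $289.45 + $2,089.08 = $2,378.53
Ending inventory (cost pool remaining) = $3,001.47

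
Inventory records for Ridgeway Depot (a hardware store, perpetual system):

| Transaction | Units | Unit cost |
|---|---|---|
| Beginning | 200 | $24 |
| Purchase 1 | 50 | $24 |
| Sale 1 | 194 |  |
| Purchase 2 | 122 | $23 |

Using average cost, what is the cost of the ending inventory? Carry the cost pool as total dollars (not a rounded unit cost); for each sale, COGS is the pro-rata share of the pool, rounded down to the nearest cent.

After Beginning: 200 on hand, pool $4,800.00 (≈ $24.0000 each)
After Purchase 1: 250 on hand, pool $6,000.00 (≈ $24.0000 each)
Sale 1, sell 194: 194/250 × $6,000.00 → $4,656.00
After Purchase 2: 178 on hand, pool $4,150.00 (≈ $23.3146 each)
Ending inventory (cost pool remaining) = $4,150.00

Ending inventory = $4,150.00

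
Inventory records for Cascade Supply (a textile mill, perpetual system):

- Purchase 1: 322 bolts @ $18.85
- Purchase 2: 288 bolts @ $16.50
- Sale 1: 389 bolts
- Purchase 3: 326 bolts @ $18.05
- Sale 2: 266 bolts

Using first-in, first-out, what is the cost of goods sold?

COGS = $11,633.95

Sale 1 (389) [FIFO — oldest first]: 322 @ $18.85 + 67 @ $16.50 = $7,175.20
Sale 2 (266) [FIFO — oldest first]: 221 @ $16.50 + 45 @ $18.05 = $4,458.75
Total COGS = $7,175.20 + $4,458.75 = $11,633.95
Ending inventory: 281 @ $18.05 = $5,072.05
Check: goods available $16,706.00 = COGS $11,633.95 + ending $5,072.05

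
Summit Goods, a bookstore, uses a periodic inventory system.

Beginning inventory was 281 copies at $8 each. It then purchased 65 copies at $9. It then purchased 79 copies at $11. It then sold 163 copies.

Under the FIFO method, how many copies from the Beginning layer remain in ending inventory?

118

Sale 1 (163) [FIFO — oldest first]: 163 @ $8 = $1,304
Ending inventory: 118 @ $8 + 65 @ $9 + 79 @ $11 = $2,398
Check: goods available $3,702 = COGS $1,304 + ending $2,398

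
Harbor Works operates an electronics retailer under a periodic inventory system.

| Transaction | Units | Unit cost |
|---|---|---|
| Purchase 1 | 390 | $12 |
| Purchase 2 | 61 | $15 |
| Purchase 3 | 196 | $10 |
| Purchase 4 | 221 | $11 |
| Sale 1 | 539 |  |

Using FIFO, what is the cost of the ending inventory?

Ending inventory = $3,511

Sale 1 (539) [FIFO — oldest first]: 390 @ $12 + 61 @ $15 + 88 @ $10 = $6,475
Ending inventory: 108 @ $10 + 221 @ $11 = $3,511
Check: goods available $9,986 = COGS $6,475 + ending $3,511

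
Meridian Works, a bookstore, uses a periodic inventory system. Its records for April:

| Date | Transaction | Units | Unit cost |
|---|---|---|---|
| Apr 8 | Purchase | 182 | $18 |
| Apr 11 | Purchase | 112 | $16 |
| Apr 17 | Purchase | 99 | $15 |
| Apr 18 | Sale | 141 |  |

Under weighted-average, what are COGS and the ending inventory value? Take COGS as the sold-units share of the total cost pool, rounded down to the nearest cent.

COGS = $2,351.07; ending inventory = $4,201.93

Apr 18, sell 141: 141/393 × $6,553.00 → $2,351.07
Ending inventory (cost pool remaining) = $4,201.93
Check: goods available $6,553.00 = COGS $2,351.07 + ending $4,201.93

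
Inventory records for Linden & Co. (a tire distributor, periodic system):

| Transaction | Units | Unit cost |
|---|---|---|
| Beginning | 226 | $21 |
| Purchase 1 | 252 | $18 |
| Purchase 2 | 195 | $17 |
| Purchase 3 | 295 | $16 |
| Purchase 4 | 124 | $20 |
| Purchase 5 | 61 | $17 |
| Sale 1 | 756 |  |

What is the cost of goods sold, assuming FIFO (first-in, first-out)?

COGS = $13,925

Sale 1 (756) [FIFO — oldest first]: 226 @ $21 + 252 @ $18 + 195 @ $17 + 83 @ $16 = $13,925
Ending inventory: 212 @ $16 + 124 @ $20 + 61 @ $17 = $6,909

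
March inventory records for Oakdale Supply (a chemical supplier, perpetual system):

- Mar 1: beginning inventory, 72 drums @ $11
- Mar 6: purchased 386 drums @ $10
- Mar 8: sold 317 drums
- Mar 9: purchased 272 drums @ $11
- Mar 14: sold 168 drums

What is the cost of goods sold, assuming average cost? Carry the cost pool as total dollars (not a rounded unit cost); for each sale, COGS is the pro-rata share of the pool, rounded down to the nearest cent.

COGS = $5,019.49

After Mar 1: 72 on hand, pool $792.00 (≈ $11.0000 each)
After Mar 6: 458 on hand, pool $4,652.00 (≈ $10.1572 each)
Mar 8, sell 317: 317/458 × $4,652.00 → $3,219.83
After Mar 9: 413 on hand, pool $4,424.17 (≈ $10.7123 each)
Mar 14, sell 168: 168/413 × $4,424.17 → $1,799.66
Total COGS = $3,219.83 + $1,799.66 = $5,019.49
Ending inventory (cost pool remaining) = $2,624.51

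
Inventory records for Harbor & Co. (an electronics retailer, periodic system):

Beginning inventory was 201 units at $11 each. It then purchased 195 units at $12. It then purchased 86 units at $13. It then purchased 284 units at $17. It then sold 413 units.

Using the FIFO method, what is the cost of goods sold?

Sale 1 (413) [FIFO — oldest first]: 201 @ $11 + 195 @ $12 + 17 @ $13 = $4,772
Ending inventory: 69 @ $13 + 284 @ $17 = $5,725
Check: goods available $10,497 = COGS $4,772 + ending $5,725

COGS = $4,772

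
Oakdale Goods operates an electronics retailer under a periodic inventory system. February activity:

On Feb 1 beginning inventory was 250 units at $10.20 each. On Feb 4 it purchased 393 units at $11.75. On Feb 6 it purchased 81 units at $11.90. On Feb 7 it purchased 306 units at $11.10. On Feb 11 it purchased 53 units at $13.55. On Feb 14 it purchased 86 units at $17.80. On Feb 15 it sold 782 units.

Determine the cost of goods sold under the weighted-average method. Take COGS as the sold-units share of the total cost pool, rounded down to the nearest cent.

COGS = $9,216.22

Feb 15, sell 782: 782/1169 × $13,777.20 → $9,216.22
Ending inventory (cost pool remaining) = $4,560.98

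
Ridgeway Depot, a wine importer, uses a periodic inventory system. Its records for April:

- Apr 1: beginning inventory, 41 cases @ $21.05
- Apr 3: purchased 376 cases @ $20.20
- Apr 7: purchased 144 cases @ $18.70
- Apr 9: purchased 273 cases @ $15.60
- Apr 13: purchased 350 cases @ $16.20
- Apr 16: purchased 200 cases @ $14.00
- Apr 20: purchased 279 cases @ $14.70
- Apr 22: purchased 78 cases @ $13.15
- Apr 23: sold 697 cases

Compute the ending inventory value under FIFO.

Ending inventory = $15,734.20

Apr 23, 697 sold [FIFO — oldest first]: 41 @ $21.05 + 376 @ $20.20 + 144 @ $18.70 + 136 @ $15.60 = $13,272.65
Ending inventory: 137 @ $15.60 + 350 @ $16.20 + 200 @ $14.00 + 279 @ $14.70 + 78 @ $13.15 = $15,734.20
Check: goods available $29,006.85 = COGS $13,272.65 + ending $15,734.20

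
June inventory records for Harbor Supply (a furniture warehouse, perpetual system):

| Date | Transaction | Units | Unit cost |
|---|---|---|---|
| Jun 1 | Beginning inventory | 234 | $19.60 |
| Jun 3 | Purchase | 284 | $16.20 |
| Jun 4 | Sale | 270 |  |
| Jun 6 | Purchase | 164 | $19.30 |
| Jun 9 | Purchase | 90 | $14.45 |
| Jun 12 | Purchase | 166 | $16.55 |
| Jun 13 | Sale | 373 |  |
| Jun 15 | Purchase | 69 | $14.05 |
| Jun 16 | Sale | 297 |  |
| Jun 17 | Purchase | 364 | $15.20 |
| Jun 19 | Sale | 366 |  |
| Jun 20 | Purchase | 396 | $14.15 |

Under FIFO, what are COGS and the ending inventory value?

COGS = $21,914.45; ending inventory = $6,591.40

Jun 4, 270 sold [FIFO — oldest first]: 234 @ $19.60 + 36 @ $16.20 = $5,169.60
Jun 13, 373 sold [FIFO — oldest first]: 248 @ $16.20 + 125 @ $19.30 = $6,430.10
Jun 16, 297 sold [FIFO — oldest first]: 39 @ $19.30 + 90 @ $14.45 + 166 @ $16.55 + 2 @ $14.05 = $4,828.60
Jun 19, 366 sold [FIFO — oldest first]: 67 @ $14.05 + 299 @ $15.20 = $5,486.15
Total COGS = $5,169.60 + $6,430.10 + $4,828.60 + $5,486.15 = $21,914.45
Ending inventory: 65 @ $15.20 + 396 @ $14.15 = $6,591.40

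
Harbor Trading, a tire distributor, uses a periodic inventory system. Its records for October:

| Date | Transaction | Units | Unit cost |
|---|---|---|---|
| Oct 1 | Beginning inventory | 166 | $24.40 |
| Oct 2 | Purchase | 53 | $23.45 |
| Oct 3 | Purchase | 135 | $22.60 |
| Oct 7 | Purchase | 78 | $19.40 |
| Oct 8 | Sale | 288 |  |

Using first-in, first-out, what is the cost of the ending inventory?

Ending inventory = $3,004.80

Oct 8, 288 sold [FIFO — oldest first]: 166 @ $24.40 + 53 @ $23.45 + 69 @ $22.60 = $6,852.65
Ending inventory: 66 @ $22.60 + 78 @ $19.40 = $3,004.80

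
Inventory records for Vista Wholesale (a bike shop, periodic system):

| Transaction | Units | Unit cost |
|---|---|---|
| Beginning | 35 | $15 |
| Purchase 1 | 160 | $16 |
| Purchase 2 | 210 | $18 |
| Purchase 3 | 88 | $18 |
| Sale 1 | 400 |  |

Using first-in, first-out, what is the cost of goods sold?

Sale 1 (400) [FIFO — oldest first]: 35 @ $15 + 160 @ $16 + 205 @ $18 = $6,775
Ending inventory: 5 @ $18 + 88 @ $18 = $1,674

COGS = $6,775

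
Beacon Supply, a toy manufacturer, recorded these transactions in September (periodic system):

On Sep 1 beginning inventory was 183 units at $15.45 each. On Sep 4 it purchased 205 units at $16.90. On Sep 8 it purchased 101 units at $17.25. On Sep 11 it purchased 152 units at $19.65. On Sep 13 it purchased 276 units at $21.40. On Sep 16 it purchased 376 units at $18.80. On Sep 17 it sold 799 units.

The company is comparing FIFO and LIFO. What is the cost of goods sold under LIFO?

FIFO COGS: 183 @ $15.45 + 205 @ $16.90 + 101 @ $17.25 + 152 @ $19.65 + 158 @ $21.40 = $14,402.10
LIFO COGS: 376 @ $18.80 + 276 @ $21.40 + 147 @ $19.65 = $15,863.75

COGS = $15,863.75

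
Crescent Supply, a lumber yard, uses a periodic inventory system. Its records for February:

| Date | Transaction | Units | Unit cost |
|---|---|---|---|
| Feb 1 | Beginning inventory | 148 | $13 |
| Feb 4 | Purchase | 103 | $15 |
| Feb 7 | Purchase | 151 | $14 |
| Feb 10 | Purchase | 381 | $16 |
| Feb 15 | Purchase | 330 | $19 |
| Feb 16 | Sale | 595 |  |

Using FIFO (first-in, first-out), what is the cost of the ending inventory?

Ending inventory = $9,278

Feb 16, 595 sold [FIFO — oldest first]: 148 @ $13 + 103 @ $15 + 151 @ $14 + 193 @ $16 = $8,671
Ending inventory: 188 @ $16 + 330 @ $19 = $9,278
Check: goods available $17,949 = COGS $8,671 + ending $9,278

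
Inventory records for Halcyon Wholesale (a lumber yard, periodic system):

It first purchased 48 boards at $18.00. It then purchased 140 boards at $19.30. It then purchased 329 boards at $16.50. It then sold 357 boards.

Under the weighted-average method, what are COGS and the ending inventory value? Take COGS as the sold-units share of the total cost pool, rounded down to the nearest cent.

COGS = $6,210.90; ending inventory = $2,783.60

Sale 1, sell 357: 357/517 × $8,994.50 → $6,210.90
Ending inventory (cost pool remaining) = $2,783.60
Check: goods available $8,994.50 = COGS $6,210.90 + ending $2,783.60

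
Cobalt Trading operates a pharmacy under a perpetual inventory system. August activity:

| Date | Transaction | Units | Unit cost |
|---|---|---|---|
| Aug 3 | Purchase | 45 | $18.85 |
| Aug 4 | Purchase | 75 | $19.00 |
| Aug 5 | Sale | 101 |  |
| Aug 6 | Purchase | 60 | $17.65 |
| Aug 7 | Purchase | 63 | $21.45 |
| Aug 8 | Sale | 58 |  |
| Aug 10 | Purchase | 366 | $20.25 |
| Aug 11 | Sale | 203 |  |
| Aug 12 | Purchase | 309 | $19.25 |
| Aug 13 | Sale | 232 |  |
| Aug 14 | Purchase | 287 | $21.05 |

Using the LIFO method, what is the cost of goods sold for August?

Aug 5, 101 sold [LIFO — newest first]: 75 @ $19.00 + 26 @ $18.85 = $1,915.10
Aug 8, 58 sold [LIFO — newest first]: 58 @ $21.45 = $1,244.10
Aug 11, 203 sold [LIFO — newest first]: 203 @ $20.25 = $4,110.75
Aug 13, 232 sold [LIFO — newest first]: 232 @ $19.25 = $4,466.00
Total COGS = $1,915.10 + $1,244.10 + $4,110.75 + $4,466.00 = $11,735.95
Ending inventory: 19 @ $18.85 + 60 @ $17.65 + 5 @ $21.45 + 163 @ $20.25 + 77 @ $19.25 + 287 @ $21.05 = $12,348.75

COGS = $11,735.95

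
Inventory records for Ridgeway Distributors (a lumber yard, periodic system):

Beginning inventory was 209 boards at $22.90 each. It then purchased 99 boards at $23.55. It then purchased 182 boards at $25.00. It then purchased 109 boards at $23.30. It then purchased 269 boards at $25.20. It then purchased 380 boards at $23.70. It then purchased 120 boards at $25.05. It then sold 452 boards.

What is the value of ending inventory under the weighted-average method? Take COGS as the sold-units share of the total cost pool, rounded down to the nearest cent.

Ending inventory = $22,095.19

Sale 1, sell 452: 452/1368 × $32,998.05 → $10,902.86
Ending inventory (cost pool remaining) = $22,095.19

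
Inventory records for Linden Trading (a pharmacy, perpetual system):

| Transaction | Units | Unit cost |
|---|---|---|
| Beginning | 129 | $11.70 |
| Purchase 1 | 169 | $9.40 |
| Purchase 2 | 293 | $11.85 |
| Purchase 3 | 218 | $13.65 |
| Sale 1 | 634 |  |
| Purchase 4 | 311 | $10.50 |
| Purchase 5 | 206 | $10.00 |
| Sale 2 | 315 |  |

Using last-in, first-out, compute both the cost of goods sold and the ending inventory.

Sale 1 (634) [LIFO — newest first]: 218 @ $13.65 + 293 @ $11.85 + 123 @ $9.40 = $7,603.95
Sale 2 (315) [LIFO — newest first]: 206 @ $10.00 + 109 @ $10.50 = $3,204.50
Total COGS = $7,603.95 + $3,204.50 = $10,808.45
Ending inventory: 129 @ $11.70 + 46 @ $9.40 + 202 @ $10.50 = $4,062.70
Check: goods available $14,871.15 = COGS $10,808.45 + ending $4,062.70

COGS = $10,808.45; ending inventory = $4,062.70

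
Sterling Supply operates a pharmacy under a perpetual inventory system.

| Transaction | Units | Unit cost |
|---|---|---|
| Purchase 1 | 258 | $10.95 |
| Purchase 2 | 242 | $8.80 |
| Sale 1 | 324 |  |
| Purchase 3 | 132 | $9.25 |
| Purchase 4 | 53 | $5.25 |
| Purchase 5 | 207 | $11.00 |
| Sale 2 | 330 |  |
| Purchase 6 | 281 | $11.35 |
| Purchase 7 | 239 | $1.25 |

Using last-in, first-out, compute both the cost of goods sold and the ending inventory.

Sale 1 (324) [LIFO — newest first]: 242 @ $8.80 + 82 @ $10.95 = $3,027.50
Sale 2 (330) [LIFO — newest first]: 207 @ $11.00 + 53 @ $5.25 + 70 @ $9.25 = $3,202.75
Total COGS = $3,027.50 + $3,202.75 = $6,230.25
Ending inventory: 176 @ $10.95 + 62 @ $9.25 + 281 @ $11.35 + 239 @ $1.25 = $5,988.80

COGS = $6,230.25; ending inventory = $5,988.80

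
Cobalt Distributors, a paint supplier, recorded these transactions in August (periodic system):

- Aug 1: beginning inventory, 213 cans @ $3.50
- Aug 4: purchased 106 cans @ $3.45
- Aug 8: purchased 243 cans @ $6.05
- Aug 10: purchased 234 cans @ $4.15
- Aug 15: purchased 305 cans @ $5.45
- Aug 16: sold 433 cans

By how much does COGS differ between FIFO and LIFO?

FIFO COGS: 213 @ $3.50 + 106 @ $3.45 + 114 @ $6.05 = $1,800.90
LIFO COGS: 305 @ $5.45 + 128 @ $4.15 = $2,193.45
Difference = |$1,800.90 − $2,193.45| = $392.55

$392.55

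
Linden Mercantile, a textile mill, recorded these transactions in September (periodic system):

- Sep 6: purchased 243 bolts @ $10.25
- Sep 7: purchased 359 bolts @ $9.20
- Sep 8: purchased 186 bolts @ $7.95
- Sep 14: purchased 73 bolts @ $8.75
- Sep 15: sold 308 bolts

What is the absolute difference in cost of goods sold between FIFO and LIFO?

FIFO COGS: 243 @ $10.25 + 65 @ $9.20 = $3,088.75
LIFO COGS: 73 @ $8.75 + 186 @ $7.95 + 49 @ $9.20 = $2,568.25
Difference = |$3,088.75 − $2,568.25| = $520.50

$520.50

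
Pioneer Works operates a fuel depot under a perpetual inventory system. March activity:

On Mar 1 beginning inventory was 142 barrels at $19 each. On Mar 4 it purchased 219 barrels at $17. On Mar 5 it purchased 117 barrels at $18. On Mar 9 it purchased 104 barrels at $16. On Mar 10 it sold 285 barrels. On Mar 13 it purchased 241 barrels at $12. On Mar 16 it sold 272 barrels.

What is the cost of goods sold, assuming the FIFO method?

COGS = $9,791

Mar 10, 285 sold [FIFO — oldest first]: 142 @ $19 + 143 @ $17 = $5,129
Mar 16, 272 sold [FIFO — oldest first]: 76 @ $17 + 117 @ $18 + 79 @ $16 = $4,662
Total COGS = $5,129 + $4,662 = $9,791
Ending inventory: 25 @ $16 + 241 @ $12 = $3,292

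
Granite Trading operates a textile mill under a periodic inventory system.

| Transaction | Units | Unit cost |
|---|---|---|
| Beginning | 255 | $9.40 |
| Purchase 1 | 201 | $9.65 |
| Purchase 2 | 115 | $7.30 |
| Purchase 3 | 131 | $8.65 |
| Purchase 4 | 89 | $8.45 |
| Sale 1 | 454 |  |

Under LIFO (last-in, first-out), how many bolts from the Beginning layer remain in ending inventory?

Sale 1 (454) [LIFO — newest first]: 89 @ $8.45 + 131 @ $8.65 + 115 @ $7.30 + 119 @ $9.65 = $3,873.05
Ending inventory: 255 @ $9.40 + 82 @ $9.65 = $3,188.30

255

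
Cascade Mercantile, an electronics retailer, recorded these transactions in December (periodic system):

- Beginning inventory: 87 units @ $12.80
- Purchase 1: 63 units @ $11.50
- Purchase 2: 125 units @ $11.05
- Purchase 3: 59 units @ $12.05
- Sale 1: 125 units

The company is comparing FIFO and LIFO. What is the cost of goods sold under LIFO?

FIFO COGS: 87 @ $12.80 + 38 @ $11.50 = $1,550.60
LIFO COGS: 59 @ $12.05 + 66 @ $11.05 = $1,440.25

COGS = $1,440.25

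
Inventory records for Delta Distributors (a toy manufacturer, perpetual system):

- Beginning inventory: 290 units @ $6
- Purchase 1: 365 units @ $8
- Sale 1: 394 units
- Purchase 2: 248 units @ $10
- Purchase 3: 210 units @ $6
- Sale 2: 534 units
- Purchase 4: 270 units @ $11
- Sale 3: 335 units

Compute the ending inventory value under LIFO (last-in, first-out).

Ending inventory = $720

Sale 1 (394) [LIFO — newest first]: 365 @ $8 + 29 @ $6 = $3,094
Sale 2 (534) [LIFO — newest first]: 210 @ $6 + 248 @ $10 + 76 @ $6 = $4,196
Sale 3 (335) [LIFO — newest first]: 270 @ $11 + 65 @ $6 = $3,360
Total COGS = $3,094 + $4,196 + $3,360 = $10,650
Ending inventory: 120 @ $6 = $720
Check: goods available $11,370 = COGS $10,650 + ending $720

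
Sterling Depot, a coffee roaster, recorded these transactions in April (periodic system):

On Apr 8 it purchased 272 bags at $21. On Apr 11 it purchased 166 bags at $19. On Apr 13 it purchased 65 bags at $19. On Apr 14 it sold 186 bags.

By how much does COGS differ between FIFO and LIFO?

$372

FIFO COGS: 186 @ $21 = $3,906
LIFO COGS: 65 @ $19 + 121 @ $19 = $3,534
Difference = |$3,906 − $3,534| = $372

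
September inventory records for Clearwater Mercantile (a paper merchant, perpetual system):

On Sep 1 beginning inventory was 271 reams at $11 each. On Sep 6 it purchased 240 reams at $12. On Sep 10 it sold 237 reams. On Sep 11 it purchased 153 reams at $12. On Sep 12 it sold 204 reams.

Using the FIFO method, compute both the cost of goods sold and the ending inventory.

Sep 10, 237 sold [FIFO — oldest first]: 237 @ $11 = $2,607
Sep 12, 204 sold [FIFO — oldest first]: 34 @ $11 + 170 @ $12 = $2,414
Total COGS = $2,607 + $2,414 = $5,021
Ending inventory: 70 @ $12 + 153 @ $12 = $2,676
Check: goods available $7,697 = COGS $5,021 + ending $2,676

COGS = $5,021; ending inventory = $2,676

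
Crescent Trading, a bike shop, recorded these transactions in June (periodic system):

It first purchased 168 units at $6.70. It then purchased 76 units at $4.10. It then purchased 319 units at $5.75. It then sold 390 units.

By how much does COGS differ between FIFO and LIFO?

$151.35

FIFO COGS: 168 @ $6.70 + 76 @ $4.10 + 146 @ $5.75 = $2,276.70
LIFO COGS: 319 @ $5.75 + 71 @ $4.10 = $2,125.35
Difference = |$2,276.70 − $2,125.35| = $151.35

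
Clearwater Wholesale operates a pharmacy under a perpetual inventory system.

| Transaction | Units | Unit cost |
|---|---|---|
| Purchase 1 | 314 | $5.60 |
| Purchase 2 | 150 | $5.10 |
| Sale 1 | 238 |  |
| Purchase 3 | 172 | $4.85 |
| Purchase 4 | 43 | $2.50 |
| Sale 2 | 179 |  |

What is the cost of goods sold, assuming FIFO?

COGS = $2,283.70

Sale 1 (238) [FIFO — oldest first]: 238 @ $5.60 = $1,332.80
Sale 2 (179) [FIFO — oldest first]: 76 @ $5.60 + 103 @ $5.10 = $950.90
Total COGS = $1,332.80 + $950.90 = $2,283.70
Ending inventory: 47 @ $5.10 + 172 @ $4.85 + 43 @ $2.50 = $1,181.40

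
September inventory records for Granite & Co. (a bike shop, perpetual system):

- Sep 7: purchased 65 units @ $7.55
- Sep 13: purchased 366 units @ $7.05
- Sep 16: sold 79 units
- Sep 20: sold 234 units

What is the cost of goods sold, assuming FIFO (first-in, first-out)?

Sep 16, 79 sold [FIFO — oldest first]: 65 @ $7.55 + 14 @ $7.05 = $589.45
Sep 20, 234 sold [FIFO — oldest first]: 234 @ $7.05 = $1,649.70
Total COGS = $589.45 + $1,649.70 = $2,239.15
Ending inventory: 118 @ $7.05 = $831.90
Check: goods available $3,071.05 = COGS $2,239.15 + ending $831.90

COGS = $2,239.15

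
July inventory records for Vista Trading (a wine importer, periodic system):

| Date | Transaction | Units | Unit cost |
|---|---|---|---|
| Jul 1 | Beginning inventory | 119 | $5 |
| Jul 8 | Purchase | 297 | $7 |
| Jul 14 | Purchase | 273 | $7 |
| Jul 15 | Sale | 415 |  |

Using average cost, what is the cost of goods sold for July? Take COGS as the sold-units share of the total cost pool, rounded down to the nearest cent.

COGS = $2,761.64

Jul 15, sell 415: 415/689 × $4,585.00 → $2,761.64
Ending inventory (cost pool remaining) = $1,823.36
Check: goods available $4,585.00 = COGS $2,761.64 + ending $1,823.36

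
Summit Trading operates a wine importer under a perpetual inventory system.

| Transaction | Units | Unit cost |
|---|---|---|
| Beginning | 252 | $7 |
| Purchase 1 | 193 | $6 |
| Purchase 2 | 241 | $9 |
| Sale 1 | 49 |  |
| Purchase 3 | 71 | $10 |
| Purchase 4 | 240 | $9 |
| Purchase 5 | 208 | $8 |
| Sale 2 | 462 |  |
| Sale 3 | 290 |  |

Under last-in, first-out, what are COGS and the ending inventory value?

Sale 1 (49) [LIFO — newest first]: 49 @ $9 = $441
Sale 2 (462) [LIFO — newest first]: 208 @ $8 + 240 @ $9 + 14 @ $10 = $3,964
Sale 3 (290) [LIFO — newest first]: 57 @ $10 + 192 @ $9 + 41 @ $6 = $2,544
Total COGS = $441 + $3,964 + $2,544 = $6,949
Ending inventory: 252 @ $7 + 152 @ $6 = $2,676

COGS = $6,949; ending inventory = $2,676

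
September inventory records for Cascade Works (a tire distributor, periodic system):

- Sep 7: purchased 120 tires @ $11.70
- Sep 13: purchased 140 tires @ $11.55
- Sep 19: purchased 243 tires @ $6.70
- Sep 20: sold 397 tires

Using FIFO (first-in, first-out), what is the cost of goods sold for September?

COGS = $3,938.90

Sep 20, 397 sold [FIFO — oldest first]: 120 @ $11.70 + 140 @ $11.55 + 137 @ $6.70 = $3,938.90
Ending inventory: 106 @ $6.70 = $710.20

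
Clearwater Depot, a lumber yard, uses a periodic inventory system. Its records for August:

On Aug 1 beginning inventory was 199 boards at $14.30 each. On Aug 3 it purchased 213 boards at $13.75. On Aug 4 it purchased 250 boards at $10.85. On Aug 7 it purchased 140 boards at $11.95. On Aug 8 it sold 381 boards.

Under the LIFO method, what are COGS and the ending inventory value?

COGS = $4,287.85; ending inventory = $5,872.10

Aug 8, 381 sold [LIFO — newest first]: 140 @ $11.95 + 241 @ $10.85 = $4,287.85
Ending inventory: 199 @ $14.30 + 213 @ $13.75 + 9 @ $10.85 = $5,872.10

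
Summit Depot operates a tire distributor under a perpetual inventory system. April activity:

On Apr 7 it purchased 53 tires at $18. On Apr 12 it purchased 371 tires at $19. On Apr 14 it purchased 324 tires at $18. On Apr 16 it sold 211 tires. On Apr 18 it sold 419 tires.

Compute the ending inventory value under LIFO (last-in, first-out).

Ending inventory = $2,189

Apr 16, 211 sold [LIFO — newest first]: 211 @ $18 = $3,798
Apr 18, 419 sold [LIFO — newest first]: 113 @ $18 + 306 @ $19 = $7,848
Total COGS = $3,798 + $7,848 = $11,646
Ending inventory: 53 @ $18 + 65 @ $19 = $2,189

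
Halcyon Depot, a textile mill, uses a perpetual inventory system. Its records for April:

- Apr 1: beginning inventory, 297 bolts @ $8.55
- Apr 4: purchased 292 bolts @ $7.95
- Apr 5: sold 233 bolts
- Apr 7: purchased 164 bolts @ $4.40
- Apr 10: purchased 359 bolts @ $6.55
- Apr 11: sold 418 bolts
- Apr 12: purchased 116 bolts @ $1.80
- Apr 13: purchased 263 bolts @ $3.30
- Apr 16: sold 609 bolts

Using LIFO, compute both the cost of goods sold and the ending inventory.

Apr 5, 233 sold [LIFO — newest first]: 233 @ $7.95 = $1,852.35
Apr 11, 418 sold [LIFO — newest first]: 359 @ $6.55 + 59 @ $4.40 = $2,611.05
Apr 16, 609 sold [LIFO — newest first]: 263 @ $3.30 + 116 @ $1.80 + 105 @ $4.40 + 59 @ $7.95 + 66 @ $8.55 = $2,572.05
Total COGS = $1,852.35 + $2,611.05 + $2,572.05 = $7,035.45
Ending inventory: 231 @ $8.55 = $1,975.05
Check: goods available $9,010.50 = COGS $7,035.45 + ending $1,975.05

COGS = $7,035.45; ending inventory = $1,975.05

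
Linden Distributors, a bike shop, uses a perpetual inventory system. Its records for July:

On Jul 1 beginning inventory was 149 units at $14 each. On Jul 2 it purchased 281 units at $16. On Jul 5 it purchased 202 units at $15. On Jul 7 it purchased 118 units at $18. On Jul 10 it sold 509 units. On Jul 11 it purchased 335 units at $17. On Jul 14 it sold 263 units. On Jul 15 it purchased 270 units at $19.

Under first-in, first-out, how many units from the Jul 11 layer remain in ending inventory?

Jul 10, 509 sold [FIFO — oldest first]: 149 @ $14 + 281 @ $16 + 79 @ $15 = $7,767
Jul 14, 263 sold [FIFO — oldest first]: 123 @ $15 + 118 @ $18 + 22 @ $17 = $4,343
Total COGS = $7,767 + $4,343 = $12,110
Ending inventory: 313 @ $17 + 270 @ $19 = $10,451

313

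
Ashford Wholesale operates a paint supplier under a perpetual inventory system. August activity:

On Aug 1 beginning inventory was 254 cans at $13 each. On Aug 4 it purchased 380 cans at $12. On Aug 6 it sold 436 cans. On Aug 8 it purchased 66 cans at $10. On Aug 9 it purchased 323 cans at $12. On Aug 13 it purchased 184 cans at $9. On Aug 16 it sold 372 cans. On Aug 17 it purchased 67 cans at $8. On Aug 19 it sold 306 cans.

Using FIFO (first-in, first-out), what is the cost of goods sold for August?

Aug 6, 436 sold [FIFO — oldest first]: 254 @ $13 + 182 @ $12 = $5,486
Aug 16, 372 sold [FIFO — oldest first]: 198 @ $12 + 66 @ $10 + 108 @ $12 = $4,332
Aug 19, 306 sold [FIFO — oldest first]: 215 @ $12 + 91 @ $9 = $3,399
Total COGS = $5,486 + $4,332 + $3,399 = $13,217
Ending inventory: 93 @ $9 + 67 @ $8 = $1,373
Check: goods available $14,590 = COGS $13,217 + ending $1,373

COGS = $13,217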